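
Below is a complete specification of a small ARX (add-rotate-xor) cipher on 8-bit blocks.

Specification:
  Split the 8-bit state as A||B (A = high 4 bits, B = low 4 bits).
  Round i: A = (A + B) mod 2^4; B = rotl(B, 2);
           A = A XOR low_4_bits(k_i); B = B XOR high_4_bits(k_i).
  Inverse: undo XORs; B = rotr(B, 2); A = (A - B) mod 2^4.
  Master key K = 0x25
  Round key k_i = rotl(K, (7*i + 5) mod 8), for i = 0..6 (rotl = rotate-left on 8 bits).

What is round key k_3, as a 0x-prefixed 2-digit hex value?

K = 0x25
k_0 = rotl(K, (7*0+5) mod 8) = rotl(K, 5) = 0xA4
k_1 = rotl(K, (7*1+5) mod 8) = rotl(K, 4) = 0x52
k_2 = rotl(K, (7*2+5) mod 8) = rotl(K, 3) = 0x29
k_3 = rotl(K, (7*3+5) mod 8) = rotl(K, 2) = 0x94

0x94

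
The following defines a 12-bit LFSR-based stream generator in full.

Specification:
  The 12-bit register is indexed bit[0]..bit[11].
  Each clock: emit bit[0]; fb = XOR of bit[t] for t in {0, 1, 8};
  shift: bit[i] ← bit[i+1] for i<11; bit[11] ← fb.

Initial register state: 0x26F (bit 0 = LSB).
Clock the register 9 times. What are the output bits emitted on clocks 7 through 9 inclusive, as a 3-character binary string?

100

reg_0 = 0x26F
clock 1: out=1, reg = 0x137
clock 2: out=1, reg = 0x89B
clock 3: out=1, reg = 0x44D
clock 4: out=1, reg = 0xA26
clock 5: out=0, reg = 0xD13
clock 6: out=1, reg = 0xE89
clock 7: out=1, reg = 0xF44
clock 8: out=0, reg = 0xFA2
clock 9: out=0, reg = 0x7D1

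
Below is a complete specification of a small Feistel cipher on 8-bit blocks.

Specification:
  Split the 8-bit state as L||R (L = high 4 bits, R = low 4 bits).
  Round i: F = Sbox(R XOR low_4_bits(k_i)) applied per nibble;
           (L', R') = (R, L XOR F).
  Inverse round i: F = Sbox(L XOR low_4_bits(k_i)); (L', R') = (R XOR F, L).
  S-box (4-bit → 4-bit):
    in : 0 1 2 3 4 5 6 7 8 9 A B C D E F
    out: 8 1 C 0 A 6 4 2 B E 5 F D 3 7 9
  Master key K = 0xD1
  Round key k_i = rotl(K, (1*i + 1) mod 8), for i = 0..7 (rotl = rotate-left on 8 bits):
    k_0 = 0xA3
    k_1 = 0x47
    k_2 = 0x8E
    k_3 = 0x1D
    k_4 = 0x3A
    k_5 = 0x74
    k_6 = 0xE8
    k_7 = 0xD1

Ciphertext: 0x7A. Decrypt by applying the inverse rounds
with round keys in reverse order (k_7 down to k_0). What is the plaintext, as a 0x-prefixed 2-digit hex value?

0x15

s_0 = ciphertext = 0x7A
s_1 = InvRound(s_0, k_7) = 0xE7
s_2 = InvRound(s_1, k_6) = 0x3E
s_3 = InvRound(s_2, k_5) = 0xC3
s_4 = InvRound(s_3, k_4) = 0x7C
s_5 = InvRound(s_4, k_3) = 0x97
s_6 = InvRound(s_5, k_2) = 0x59
s_7 = InvRound(s_6, k_1) = 0x55
s_8 = InvRound(s_7, k_0) = 0x15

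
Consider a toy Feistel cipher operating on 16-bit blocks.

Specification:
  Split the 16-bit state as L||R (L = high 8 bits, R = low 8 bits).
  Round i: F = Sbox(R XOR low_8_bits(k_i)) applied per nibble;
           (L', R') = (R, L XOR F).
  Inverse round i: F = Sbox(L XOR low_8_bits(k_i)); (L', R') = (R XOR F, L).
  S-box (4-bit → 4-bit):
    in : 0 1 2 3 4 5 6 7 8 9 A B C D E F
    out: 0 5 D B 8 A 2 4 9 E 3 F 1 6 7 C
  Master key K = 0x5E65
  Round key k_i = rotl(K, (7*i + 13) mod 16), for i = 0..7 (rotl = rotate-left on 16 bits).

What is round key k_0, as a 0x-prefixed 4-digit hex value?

K = 0x5E65
k_0 = rotl(K, (7*0+13) mod 16) = rotl(K, 13) = 0xABCC

0xABCC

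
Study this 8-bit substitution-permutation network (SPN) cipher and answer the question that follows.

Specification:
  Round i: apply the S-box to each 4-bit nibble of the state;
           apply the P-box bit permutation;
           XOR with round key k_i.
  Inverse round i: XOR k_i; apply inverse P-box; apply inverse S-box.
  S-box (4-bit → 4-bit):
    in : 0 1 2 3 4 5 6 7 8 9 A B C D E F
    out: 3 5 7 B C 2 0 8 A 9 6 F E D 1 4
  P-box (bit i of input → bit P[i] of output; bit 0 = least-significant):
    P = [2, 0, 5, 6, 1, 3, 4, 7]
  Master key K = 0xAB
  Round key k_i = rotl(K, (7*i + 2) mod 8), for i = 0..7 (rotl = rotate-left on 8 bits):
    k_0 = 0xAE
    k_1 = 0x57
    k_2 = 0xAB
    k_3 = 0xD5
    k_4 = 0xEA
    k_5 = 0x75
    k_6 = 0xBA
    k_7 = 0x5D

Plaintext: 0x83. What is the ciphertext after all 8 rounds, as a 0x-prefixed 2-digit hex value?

s_0 = plaintext = 0x83
s_1 = Round(s_0, k_0) = 0x63
s_2 = Round(s_1, k_1) = 0x12
s_3 = Round(s_2, k_2) = 0x9C
s_4 = Round(s_3, k_3) = 0x36
s_5 = Round(s_4, k_4) = 0x60
s_6 = Round(s_5, k_5) = 0x70
s_7 = Round(s_6, k_6) = 0x3F
s_8 = Round(s_7, k_7) = 0xF7

0xF7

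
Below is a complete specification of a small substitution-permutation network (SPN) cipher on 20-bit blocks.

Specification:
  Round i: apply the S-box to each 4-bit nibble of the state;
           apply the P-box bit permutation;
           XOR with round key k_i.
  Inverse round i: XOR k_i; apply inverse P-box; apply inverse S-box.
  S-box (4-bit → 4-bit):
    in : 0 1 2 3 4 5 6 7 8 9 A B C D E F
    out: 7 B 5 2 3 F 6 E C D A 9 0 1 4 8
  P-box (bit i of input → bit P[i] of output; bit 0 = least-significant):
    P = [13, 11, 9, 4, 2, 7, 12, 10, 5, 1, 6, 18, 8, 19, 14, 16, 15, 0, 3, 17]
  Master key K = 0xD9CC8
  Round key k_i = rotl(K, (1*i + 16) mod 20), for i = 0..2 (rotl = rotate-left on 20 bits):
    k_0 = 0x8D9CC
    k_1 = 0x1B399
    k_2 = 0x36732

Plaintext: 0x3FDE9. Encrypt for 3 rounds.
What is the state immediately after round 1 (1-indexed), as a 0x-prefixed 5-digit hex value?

s_0 = plaintext = 0x3FDE9
s_1 = Round(s_0, k_0) = 0x9EBFD
s_2 = Round(s_1, k_1) = 0x757B1
s_3 = Round(s_2, k_2) = 0xC0A6D

0x9EBFD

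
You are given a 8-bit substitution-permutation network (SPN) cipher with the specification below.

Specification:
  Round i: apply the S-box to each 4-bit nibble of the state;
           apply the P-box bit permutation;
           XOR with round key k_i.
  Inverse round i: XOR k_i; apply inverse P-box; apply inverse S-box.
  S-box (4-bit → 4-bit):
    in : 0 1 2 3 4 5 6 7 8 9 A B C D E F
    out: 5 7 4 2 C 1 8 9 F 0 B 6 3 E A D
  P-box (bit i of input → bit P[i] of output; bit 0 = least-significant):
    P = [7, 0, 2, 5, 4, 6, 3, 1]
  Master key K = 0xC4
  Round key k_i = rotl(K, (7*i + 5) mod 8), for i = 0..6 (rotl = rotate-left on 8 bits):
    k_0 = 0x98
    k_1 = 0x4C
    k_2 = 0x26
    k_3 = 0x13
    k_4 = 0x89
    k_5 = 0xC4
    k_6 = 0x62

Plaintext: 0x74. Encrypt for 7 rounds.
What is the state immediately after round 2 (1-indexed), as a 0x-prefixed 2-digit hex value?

0x3F

s_0 = plaintext = 0x74
s_1 = Round(s_0, k_0) = 0xAE
s_2 = Round(s_1, k_1) = 0x3F
s_3 = Round(s_2, k_2) = 0xC2
s_4 = Round(s_3, k_3) = 0x47
s_5 = Round(s_4, k_4) = 0x23
s_6 = Round(s_5, k_5) = 0xCD
s_7 = Round(s_6, k_6) = 0x17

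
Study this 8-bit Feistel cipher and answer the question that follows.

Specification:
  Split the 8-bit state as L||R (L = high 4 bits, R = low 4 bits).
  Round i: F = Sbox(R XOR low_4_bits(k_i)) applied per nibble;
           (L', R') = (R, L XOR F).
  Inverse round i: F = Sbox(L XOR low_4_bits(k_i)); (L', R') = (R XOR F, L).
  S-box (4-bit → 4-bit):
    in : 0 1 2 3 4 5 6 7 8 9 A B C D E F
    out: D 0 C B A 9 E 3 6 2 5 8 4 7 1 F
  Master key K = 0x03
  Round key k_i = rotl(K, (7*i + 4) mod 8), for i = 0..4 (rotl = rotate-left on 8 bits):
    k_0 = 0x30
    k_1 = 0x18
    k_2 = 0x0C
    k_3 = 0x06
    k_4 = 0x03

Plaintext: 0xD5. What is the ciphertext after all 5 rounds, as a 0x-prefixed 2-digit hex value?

s_0 = plaintext = 0xD5
s_1 = Round(s_0, k_0) = 0x54
s_2 = Round(s_1, k_1) = 0x41
s_3 = Round(s_2, k_2) = 0x13
s_4 = Round(s_3, k_3) = 0x38
s_5 = Round(s_4, k_4) = 0x8B

0x8B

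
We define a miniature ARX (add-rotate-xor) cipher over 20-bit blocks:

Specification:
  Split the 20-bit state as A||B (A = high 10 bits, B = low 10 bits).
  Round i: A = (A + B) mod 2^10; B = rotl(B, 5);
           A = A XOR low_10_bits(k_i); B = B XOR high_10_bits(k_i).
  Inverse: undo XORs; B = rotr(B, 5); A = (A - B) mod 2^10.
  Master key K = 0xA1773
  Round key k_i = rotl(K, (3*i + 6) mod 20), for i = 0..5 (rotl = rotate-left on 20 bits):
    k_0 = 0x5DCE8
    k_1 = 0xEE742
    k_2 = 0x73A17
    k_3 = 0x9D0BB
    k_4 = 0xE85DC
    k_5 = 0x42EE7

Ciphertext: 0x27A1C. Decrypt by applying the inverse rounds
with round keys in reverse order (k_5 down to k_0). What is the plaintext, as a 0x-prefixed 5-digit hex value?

s_0 = ciphertext = 0x27A1C
s_1 = InvRound(s_0, k_5) = 0xE06F8
s_2 = InvRound(s_1, k_4) = 0xCCF2A
s_3 = InvRound(s_2, k_3) = 0xEFBCA
s_4 = InvRound(s_3, k_2) = 0x46490
s_5 = InvRound(s_4, k_1) = 0x48939
s_6 = InvRound(s_5, k_0) = 0x021C2

0x021C2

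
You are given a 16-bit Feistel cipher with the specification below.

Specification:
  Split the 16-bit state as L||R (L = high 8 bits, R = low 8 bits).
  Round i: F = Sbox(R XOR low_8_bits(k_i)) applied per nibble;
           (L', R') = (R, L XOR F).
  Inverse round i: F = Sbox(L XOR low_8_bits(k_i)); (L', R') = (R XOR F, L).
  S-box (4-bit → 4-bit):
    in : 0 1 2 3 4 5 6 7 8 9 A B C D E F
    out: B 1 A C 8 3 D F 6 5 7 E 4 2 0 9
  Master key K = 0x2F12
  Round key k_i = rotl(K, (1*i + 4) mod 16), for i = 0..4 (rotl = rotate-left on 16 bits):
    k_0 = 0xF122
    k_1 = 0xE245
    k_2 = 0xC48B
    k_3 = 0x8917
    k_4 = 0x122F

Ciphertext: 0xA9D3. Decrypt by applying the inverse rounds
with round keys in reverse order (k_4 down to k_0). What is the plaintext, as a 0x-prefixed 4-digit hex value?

0x6C94

s_0 = ciphertext = 0xA9D3
s_1 = InvRound(s_0, k_4) = 0xBEA9
s_2 = InvRound(s_1, k_3) = 0xDCBE
s_3 = InvRound(s_2, k_2) = 0x81DC
s_4 = InvRound(s_3, k_1) = 0x9481
s_5 = InvRound(s_4, k_0) = 0x6C94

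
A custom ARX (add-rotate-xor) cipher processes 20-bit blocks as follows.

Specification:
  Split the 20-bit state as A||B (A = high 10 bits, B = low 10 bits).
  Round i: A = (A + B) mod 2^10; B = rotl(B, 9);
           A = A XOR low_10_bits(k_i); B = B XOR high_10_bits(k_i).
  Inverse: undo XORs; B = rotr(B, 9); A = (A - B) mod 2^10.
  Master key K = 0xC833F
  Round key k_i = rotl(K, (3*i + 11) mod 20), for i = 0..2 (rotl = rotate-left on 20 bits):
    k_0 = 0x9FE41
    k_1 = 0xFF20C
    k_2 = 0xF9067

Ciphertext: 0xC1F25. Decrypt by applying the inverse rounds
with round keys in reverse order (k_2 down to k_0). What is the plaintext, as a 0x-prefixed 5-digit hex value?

0xE3D05

s_0 = ciphertext = 0xC1F25
s_1 = InvRound(s_0, k_2) = 0x77982
s_2 = InvRound(s_1, k_1) = 0xB54FD
s_3 = InvRound(s_2, k_0) = 0xE3D05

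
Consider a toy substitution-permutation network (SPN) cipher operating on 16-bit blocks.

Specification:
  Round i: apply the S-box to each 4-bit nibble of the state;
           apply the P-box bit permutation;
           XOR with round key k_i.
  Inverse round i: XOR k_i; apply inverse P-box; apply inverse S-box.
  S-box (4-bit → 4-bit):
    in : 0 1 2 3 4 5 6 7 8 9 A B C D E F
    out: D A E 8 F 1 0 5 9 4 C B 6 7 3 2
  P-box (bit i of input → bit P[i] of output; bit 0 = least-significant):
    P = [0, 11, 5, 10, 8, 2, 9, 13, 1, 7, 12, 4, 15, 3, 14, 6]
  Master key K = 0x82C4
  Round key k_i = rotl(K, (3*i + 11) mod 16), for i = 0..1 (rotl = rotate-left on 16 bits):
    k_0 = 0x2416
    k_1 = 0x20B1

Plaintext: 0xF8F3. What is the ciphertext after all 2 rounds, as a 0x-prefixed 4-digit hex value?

s_0 = plaintext = 0xF8F3
s_1 = Round(s_0, k_0) = 0x2008
s_2 = Round(s_1, k_1) = 0x57EA

0x57EA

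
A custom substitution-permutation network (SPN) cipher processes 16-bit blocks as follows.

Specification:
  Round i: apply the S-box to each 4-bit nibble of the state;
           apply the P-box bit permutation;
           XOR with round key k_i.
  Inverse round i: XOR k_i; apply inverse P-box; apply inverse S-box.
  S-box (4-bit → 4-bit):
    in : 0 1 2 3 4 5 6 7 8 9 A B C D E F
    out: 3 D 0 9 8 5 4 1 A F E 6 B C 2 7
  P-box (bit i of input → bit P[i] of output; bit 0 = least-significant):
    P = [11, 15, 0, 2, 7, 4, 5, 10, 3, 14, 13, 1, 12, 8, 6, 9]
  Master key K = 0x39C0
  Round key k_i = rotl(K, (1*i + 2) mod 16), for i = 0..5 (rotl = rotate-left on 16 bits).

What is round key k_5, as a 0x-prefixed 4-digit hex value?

K = 0x39C0
k_0 = rotl(K, (1*0+2) mod 16) = rotl(K, 2) = 0xE700
k_1 = rotl(K, (1*1+2) mod 16) = rotl(K, 3) = 0xCE01
k_2 = rotl(K, (1*2+2) mod 16) = rotl(K, 4) = 0x9C03
k_3 = rotl(K, (1*3+2) mod 16) = rotl(K, 5) = 0x3807
k_4 = rotl(K, (1*4+2) mod 16) = rotl(K, 6) = 0x700E
k_5 = rotl(K, (1*5+2) mod 16) = rotl(K, 7) = 0xE01C

0xE01C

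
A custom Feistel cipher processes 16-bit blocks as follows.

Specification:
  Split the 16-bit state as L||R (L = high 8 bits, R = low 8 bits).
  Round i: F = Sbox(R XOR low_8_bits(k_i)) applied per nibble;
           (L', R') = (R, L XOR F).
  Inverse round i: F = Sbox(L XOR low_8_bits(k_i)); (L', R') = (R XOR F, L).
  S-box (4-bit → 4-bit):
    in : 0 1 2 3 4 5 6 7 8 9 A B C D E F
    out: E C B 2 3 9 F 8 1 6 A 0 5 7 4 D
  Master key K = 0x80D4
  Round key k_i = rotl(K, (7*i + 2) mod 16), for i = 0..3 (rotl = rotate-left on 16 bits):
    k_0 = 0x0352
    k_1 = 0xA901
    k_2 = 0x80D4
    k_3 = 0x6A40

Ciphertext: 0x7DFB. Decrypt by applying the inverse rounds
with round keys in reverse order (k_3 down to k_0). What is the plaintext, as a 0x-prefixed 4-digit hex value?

0xDABB

s_0 = ciphertext = 0x7DFB
s_1 = InvRound(s_0, k_3) = 0xDC7D
s_2 = InvRound(s_1, k_2) = 0x9CDC
s_3 = InvRound(s_2, k_1) = 0xBB9C
s_4 = InvRound(s_3, k_0) = 0xDABB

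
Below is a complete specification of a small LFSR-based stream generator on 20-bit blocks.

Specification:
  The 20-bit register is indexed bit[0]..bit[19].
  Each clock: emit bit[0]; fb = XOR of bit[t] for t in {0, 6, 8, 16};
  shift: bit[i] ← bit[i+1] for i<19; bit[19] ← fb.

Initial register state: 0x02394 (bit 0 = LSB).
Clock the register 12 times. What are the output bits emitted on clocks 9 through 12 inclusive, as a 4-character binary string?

1100

reg_0 = 0x02394
clock 1: out=0, reg = 0x811CA
clock 2: out=0, reg = 0x408E5
clock 3: out=1, reg = 0x20472
clock 4: out=0, reg = 0x90239
clock 5: out=1, reg = 0x4811C
clock 6: out=0, reg = 0xA408E
clock 7: out=0, reg = 0x52047
clock 8: out=1, reg = 0xA9023
clock 9: out=1, reg = 0xD4811
clock 10: out=1, reg = 0x6A408
clock 11: out=0, reg = 0x35204
clock 12: out=0, reg = 0x9A902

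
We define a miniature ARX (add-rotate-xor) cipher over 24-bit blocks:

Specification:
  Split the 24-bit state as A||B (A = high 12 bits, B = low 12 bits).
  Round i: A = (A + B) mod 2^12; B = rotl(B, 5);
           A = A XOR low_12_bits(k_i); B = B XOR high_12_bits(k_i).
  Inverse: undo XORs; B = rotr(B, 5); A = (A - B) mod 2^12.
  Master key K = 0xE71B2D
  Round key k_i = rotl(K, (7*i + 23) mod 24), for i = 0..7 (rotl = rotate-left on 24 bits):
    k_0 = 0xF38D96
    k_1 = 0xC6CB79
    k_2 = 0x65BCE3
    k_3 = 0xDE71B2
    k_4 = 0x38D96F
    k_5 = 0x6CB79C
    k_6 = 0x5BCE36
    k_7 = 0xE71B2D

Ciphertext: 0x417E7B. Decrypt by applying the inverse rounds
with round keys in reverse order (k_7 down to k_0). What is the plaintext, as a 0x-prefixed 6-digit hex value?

0x919F19

s_0 = ciphertext = 0x417E7B
s_1 = InvRound(s_0, k_7) = 0xA3A500
s_2 = InvRound(s_1, k_6) = 0x607E05
s_3 = InvRound(s_2, k_5) = 0xA55746
s_4 = InvRound(s_3, k_4) = 0xD945A6
s_5 = InvRound(s_4, k_3) = 0xB640C2
s_6 = InvRound(s_5, k_2) = 0xAD3CB4
s_7 = InvRound(s_6, k_1) = 0x5A4C06
s_8 = InvRound(s_7, k_0) = 0x919F19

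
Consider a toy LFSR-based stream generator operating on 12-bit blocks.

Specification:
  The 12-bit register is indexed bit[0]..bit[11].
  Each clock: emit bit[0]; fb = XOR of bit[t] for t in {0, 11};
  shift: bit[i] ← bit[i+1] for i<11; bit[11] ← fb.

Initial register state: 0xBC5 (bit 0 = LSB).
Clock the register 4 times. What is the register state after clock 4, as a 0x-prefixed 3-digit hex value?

reg_0 = 0xBC5
clock 1: out=1, reg = 0x5E2
clock 2: out=0, reg = 0x2F1
clock 3: out=1, reg = 0x978
clock 4: out=0, reg = 0xCBC

0xCBC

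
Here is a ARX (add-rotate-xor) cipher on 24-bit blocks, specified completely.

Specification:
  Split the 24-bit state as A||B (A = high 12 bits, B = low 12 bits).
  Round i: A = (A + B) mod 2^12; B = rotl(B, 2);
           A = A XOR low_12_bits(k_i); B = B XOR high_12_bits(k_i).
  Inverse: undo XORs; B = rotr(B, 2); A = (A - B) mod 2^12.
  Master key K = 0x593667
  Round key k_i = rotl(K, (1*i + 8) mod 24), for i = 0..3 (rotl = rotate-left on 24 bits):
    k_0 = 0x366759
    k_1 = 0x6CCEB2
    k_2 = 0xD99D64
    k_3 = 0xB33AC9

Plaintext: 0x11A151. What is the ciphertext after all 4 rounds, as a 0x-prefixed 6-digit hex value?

s_0 = plaintext = 0x11A151
s_1 = Round(s_0, k_0) = 0x532622
s_2 = Round(s_1, k_1) = 0x5E6E45
s_3 = Round(s_2, k_2) = 0x94F48E
s_4 = Round(s_3, k_3) = 0x71490A

0x71490A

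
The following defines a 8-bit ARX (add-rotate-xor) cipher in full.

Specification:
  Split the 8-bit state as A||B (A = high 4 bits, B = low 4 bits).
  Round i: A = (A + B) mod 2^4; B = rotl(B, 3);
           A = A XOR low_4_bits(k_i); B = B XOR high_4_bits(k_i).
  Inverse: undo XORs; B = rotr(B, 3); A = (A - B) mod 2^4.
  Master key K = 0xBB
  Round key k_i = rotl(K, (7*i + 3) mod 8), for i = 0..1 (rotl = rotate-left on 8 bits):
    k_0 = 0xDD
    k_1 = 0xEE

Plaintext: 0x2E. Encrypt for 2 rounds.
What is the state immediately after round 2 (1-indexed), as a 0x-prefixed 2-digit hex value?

s_0 = plaintext = 0x2E
s_1 = Round(s_0, k_0) = 0xDA
s_2 = Round(s_1, k_1) = 0x9B

0x9B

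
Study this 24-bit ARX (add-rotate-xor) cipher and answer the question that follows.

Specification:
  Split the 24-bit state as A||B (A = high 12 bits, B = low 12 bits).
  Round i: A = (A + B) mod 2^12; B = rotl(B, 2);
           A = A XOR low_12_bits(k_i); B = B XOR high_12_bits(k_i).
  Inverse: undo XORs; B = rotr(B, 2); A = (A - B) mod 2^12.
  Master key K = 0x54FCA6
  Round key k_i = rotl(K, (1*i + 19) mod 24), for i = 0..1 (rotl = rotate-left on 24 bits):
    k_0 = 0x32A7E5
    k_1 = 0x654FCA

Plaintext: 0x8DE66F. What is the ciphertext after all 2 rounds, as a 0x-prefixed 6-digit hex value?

s_0 = plaintext = 0x8DE66F
s_1 = Round(s_0, k_0) = 0x8A8A97
s_2 = Round(s_1, k_1) = 0xCF5C0A

0xCF5C0A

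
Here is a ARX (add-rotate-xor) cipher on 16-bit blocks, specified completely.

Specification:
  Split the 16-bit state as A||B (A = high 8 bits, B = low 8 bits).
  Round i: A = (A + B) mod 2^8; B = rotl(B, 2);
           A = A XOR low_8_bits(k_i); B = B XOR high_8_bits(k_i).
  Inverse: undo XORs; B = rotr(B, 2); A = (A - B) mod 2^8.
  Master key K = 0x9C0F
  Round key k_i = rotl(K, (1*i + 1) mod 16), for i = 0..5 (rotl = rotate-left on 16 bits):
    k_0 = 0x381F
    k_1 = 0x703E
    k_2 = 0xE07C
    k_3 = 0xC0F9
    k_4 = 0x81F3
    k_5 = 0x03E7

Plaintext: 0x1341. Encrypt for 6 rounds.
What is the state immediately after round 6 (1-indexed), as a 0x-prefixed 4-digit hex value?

0x0BB5

s_0 = plaintext = 0x1341
s_1 = Round(s_0, k_0) = 0x4B3D
s_2 = Round(s_1, k_1) = 0xB684
s_3 = Round(s_2, k_2) = 0x46F2
s_4 = Round(s_3, k_3) = 0xC10B
s_5 = Round(s_4, k_4) = 0x3FAD
s_6 = Round(s_5, k_5) = 0x0BB5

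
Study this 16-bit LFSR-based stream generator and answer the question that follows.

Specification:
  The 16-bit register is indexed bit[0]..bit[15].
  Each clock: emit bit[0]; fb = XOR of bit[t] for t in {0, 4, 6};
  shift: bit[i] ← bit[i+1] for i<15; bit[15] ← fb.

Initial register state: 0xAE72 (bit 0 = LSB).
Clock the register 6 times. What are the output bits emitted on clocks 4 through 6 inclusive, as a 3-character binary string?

reg_0 = 0xAE72
clock 1: out=0, reg = 0x5739
clock 2: out=1, reg = 0x2B9C
clock 3: out=0, reg = 0x95CE
clock 4: out=0, reg = 0xCAE7
clock 5: out=1, reg = 0x6573
clock 6: out=1, reg = 0xB2B9

011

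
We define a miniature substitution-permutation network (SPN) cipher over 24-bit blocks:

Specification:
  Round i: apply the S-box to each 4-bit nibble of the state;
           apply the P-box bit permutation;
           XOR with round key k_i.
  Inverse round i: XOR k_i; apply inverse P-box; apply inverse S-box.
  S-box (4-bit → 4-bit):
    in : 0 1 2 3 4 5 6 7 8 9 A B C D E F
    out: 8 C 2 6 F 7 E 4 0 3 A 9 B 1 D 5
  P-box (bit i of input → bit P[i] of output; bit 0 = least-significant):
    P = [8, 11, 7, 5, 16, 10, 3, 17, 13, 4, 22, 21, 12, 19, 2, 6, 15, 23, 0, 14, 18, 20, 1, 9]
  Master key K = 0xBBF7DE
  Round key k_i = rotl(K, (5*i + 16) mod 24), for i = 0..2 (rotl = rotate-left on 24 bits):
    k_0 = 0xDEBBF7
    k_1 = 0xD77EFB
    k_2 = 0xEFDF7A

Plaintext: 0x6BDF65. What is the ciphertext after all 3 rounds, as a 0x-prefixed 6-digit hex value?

0xBD7BF9

s_0 = plaintext = 0x6BDF65
s_1 = Round(s_0, k_0) = 0x8C447D
s_2 = Round(s_1, k_1) = 0x3F8FA7
s_3 = Round(s_2, k_2) = 0xBD7BF9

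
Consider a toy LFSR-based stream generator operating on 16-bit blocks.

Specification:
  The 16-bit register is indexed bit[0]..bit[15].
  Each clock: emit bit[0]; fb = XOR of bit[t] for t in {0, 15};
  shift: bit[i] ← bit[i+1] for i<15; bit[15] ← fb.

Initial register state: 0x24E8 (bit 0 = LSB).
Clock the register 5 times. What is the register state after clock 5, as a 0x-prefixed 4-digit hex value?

0xC127

reg_0 = 0x24E8
clock 1: out=0, reg = 0x1274
clock 2: out=0, reg = 0x093A
clock 3: out=0, reg = 0x049D
clock 4: out=1, reg = 0x824E
clock 5: out=0, reg = 0xC127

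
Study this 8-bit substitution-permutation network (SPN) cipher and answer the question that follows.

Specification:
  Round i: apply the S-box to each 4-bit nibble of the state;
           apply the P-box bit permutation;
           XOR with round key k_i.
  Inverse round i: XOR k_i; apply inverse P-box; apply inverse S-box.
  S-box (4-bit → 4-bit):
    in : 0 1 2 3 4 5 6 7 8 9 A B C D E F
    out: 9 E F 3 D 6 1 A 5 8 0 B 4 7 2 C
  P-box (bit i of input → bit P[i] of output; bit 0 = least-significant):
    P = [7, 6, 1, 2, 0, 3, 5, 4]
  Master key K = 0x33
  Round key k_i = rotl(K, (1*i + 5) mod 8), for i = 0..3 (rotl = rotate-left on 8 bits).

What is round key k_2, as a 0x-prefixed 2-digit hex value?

0x99

K = 0x33
k_0 = rotl(K, (1*0+5) mod 8) = rotl(K, 5) = 0x66
k_1 = rotl(K, (1*1+5) mod 8) = rotl(K, 6) = 0xCC
k_2 = rotl(K, (1*2+5) mod 8) = rotl(K, 7) = 0x99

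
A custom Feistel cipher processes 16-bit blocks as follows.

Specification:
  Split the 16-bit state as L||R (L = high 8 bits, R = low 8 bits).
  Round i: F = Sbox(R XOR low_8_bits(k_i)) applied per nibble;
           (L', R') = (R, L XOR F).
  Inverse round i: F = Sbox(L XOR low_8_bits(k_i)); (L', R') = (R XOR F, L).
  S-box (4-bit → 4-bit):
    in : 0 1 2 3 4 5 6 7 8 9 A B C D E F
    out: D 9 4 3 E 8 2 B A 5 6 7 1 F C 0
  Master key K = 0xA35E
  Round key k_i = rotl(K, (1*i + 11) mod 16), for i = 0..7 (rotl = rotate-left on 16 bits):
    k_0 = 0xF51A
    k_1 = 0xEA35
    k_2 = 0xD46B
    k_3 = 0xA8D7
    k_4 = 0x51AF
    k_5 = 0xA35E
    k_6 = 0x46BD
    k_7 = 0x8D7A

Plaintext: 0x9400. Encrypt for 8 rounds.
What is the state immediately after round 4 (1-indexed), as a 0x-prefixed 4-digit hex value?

s_0 = plaintext = 0x9400
s_1 = Round(s_0, k_0) = 0x0002
s_2 = Round(s_1, k_1) = 0x023B
s_3 = Round(s_2, k_2) = 0x3B8F
s_4 = Round(s_3, k_3) = 0x8FB1
s_5 = Round(s_4, k_4) = 0xB113
s_6 = Round(s_5, k_5) = 0x135E
s_7 = Round(s_6, k_6) = 0x5ED0
s_8 = Round(s_7, k_7) = 0xD038

0x8FB1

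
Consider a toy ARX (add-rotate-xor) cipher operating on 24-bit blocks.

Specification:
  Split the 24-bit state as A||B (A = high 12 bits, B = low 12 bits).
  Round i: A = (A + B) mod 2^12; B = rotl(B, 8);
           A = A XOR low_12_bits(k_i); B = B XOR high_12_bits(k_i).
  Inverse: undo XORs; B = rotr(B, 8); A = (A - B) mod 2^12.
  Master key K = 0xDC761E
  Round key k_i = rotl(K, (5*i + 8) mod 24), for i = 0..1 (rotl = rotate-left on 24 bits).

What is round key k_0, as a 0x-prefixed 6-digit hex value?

K = 0xDC761E
k_0 = rotl(K, (5*0+8) mod 24) = rotl(K, 8) = 0x761EDC

0x761EDC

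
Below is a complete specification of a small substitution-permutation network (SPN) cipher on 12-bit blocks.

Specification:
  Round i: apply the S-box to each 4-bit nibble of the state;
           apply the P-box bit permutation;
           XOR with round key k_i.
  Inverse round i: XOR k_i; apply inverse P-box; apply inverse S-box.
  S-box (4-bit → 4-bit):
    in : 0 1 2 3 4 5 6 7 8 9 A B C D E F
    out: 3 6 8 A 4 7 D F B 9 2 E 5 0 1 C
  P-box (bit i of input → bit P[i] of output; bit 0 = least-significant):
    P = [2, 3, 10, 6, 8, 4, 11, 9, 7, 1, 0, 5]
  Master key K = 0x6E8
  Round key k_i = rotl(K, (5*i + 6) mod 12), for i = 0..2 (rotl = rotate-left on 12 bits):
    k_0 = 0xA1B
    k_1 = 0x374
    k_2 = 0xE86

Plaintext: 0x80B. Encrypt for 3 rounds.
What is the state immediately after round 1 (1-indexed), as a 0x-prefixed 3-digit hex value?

0xFE1

s_0 = plaintext = 0x80B
s_1 = Round(s_0, k_0) = 0xFE1
s_2 = Round(s_1, k_1) = 0x65D
s_3 = Round(s_2, k_2) = 0x737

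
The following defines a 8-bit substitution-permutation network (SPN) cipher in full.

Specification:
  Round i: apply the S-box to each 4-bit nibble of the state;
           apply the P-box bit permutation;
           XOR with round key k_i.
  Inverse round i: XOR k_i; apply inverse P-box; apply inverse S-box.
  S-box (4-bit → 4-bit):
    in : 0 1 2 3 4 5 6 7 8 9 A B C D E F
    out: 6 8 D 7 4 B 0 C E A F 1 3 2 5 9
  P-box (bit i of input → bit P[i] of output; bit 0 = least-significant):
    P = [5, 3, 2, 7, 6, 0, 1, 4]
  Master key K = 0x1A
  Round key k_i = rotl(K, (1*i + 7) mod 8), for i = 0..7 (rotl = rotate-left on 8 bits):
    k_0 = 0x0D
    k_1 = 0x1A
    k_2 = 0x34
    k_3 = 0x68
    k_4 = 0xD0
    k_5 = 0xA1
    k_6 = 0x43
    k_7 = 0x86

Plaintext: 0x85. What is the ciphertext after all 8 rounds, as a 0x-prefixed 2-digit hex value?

s_0 = plaintext = 0x85
s_1 = Round(s_0, k_0) = 0xB6
s_2 = Round(s_1, k_1) = 0x5A
s_3 = Round(s_2, k_2) = 0xC9
s_4 = Round(s_3, k_3) = 0xA1
s_5 = Round(s_4, k_4) = 0x03
s_6 = Round(s_5, k_5) = 0x8E
s_7 = Round(s_6, k_6) = 0x74
s_8 = Round(s_7, k_7) = 0x90

0x90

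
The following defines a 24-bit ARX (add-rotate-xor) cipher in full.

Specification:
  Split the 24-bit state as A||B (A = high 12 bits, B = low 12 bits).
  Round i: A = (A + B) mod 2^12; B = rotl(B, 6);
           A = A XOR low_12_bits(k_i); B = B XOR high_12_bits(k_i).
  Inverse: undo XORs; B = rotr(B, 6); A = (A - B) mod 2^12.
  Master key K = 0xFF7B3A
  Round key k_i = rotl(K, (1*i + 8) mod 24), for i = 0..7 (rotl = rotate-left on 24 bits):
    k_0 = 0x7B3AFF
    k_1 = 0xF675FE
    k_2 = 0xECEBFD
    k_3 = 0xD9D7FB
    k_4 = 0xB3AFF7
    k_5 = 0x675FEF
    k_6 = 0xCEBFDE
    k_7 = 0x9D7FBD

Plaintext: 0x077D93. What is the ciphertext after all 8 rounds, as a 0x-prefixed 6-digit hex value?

s_0 = plaintext = 0x077D93
s_1 = Round(s_0, k_0) = 0x4F5345
s_2 = Round(s_1, k_1) = 0xDC4E2A
s_3 = Round(s_2, k_2) = 0x013476
s_4 = Round(s_3, k_3) = 0x37200C
s_5 = Round(s_4, k_4) = 0xC8983A
s_6 = Round(s_5, k_5) = 0xB2C8D5
s_7 = Round(s_6, k_6) = 0xBDF988
s_8 = Round(s_7, k_7) = 0xADABF1

0xADABF1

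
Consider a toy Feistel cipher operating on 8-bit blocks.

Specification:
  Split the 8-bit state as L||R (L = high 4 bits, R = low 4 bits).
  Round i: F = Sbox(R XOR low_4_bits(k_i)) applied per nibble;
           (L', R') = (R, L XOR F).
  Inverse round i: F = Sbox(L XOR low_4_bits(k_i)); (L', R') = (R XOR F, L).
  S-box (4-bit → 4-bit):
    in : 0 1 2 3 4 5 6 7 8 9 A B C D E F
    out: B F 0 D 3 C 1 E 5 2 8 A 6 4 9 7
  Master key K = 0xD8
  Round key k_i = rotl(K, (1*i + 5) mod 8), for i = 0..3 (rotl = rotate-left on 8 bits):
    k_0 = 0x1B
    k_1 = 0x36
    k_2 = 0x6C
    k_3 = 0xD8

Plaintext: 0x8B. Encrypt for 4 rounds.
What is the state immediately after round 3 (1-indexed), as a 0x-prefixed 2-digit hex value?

0x79

s_0 = plaintext = 0x8B
s_1 = Round(s_0, k_0) = 0xB3
s_2 = Round(s_1, k_1) = 0x37
s_3 = Round(s_2, k_2) = 0x79
s_4 = Round(s_3, k_3) = 0x98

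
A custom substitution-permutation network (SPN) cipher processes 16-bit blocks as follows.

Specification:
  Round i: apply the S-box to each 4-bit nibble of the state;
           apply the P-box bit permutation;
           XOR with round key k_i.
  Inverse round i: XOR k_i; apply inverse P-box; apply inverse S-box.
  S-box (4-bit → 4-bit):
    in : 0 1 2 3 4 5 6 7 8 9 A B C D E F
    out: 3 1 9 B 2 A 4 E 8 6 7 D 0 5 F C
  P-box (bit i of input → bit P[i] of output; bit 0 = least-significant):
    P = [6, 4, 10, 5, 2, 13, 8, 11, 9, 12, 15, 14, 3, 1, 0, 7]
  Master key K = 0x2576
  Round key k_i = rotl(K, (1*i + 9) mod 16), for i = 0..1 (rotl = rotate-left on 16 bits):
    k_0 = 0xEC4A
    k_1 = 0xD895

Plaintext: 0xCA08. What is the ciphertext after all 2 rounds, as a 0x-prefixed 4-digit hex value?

0x0F67

s_0 = plaintext = 0xCA08
s_1 = Round(s_0, k_0) = 0x5E6E
s_2 = Round(s_1, k_1) = 0x0F67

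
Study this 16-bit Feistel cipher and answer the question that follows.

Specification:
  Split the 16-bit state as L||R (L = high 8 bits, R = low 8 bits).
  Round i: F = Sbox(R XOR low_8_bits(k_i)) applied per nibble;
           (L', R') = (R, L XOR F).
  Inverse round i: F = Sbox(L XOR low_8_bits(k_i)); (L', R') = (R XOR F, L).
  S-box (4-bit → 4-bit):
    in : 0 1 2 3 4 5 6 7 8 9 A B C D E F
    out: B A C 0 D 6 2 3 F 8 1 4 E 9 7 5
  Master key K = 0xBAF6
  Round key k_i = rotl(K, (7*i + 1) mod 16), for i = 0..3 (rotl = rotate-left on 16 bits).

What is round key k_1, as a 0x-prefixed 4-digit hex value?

0xF6BA

K = 0xBAF6
k_0 = rotl(K, (7*0+1) mod 16) = rotl(K, 1) = 0x75ED
k_1 = rotl(K, (7*1+1) mod 16) = rotl(K, 8) = 0xF6BA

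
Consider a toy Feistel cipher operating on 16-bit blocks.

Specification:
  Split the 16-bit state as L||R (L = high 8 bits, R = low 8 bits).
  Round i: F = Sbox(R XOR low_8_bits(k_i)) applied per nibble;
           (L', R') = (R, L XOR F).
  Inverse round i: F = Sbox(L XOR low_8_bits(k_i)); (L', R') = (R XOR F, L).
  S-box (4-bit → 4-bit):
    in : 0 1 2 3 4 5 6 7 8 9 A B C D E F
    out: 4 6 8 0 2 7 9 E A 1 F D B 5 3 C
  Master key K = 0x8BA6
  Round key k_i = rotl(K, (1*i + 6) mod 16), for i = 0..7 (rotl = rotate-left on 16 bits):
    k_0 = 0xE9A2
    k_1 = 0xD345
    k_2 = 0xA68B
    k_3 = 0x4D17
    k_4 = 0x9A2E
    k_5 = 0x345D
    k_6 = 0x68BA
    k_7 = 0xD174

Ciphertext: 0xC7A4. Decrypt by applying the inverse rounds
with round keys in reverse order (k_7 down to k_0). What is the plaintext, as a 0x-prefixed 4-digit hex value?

s_0 = ciphertext = 0xC7A4
s_1 = InvRound(s_0, k_7) = 0x74C7
s_2 = InvRound(s_1, k_6) = 0x7474
s_3 = InvRound(s_2, k_5) = 0xF574
s_4 = InvRound(s_3, k_4) = 0x29F5
s_5 = InvRound(s_4, k_3) = 0xF629
s_6 = InvRound(s_5, k_2) = 0xCCF6
s_7 = InvRound(s_6, k_1) = 0x57CC
s_8 = InvRound(s_7, k_0) = 0x0B57

0x0B57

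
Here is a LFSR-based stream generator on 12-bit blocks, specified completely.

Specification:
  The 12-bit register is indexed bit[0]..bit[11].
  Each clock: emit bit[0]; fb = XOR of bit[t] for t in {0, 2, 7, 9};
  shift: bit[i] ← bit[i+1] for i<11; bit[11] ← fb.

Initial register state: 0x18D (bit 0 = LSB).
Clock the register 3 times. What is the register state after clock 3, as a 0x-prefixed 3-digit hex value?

0xA31

reg_0 = 0x18D
clock 1: out=1, reg = 0x8C6
clock 2: out=0, reg = 0x463
clock 3: out=1, reg = 0xA31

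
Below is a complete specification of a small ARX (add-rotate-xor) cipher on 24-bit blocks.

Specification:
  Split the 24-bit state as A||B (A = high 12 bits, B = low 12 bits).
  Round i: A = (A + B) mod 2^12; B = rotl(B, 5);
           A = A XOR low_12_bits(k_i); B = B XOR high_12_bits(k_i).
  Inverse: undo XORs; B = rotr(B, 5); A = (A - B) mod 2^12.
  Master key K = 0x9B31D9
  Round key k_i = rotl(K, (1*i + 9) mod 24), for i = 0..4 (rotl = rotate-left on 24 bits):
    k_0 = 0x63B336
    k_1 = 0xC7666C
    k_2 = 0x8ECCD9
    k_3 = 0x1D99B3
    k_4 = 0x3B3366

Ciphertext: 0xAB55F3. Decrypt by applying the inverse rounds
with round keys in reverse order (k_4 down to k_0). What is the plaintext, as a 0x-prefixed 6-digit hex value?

0x45BBC6

s_0 = ciphertext = 0xAB55F3
s_1 = InvRound(s_0, k_4) = 0x9A1032
s_2 = InvRound(s_1, k_3) = 0xA8358F
s_3 = InvRound(s_2, k_2) = 0x46F1EB
s_4 = InvRound(s_3, k_1) = 0x317EEC
s_5 = InvRound(s_4, k_0) = 0x45BBC6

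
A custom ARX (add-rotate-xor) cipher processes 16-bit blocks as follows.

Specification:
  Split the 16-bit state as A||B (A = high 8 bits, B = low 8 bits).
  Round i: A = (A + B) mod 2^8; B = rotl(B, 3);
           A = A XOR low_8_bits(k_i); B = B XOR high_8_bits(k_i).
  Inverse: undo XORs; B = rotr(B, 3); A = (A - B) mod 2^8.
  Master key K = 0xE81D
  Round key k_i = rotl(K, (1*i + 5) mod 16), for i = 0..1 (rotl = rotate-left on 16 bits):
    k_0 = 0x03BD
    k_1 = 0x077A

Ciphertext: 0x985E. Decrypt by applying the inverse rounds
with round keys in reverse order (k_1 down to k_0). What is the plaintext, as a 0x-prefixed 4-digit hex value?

s_0 = ciphertext = 0x985E
s_1 = InvRound(s_0, k_1) = 0xB72B
s_2 = InvRound(s_1, k_0) = 0x0505

0x0505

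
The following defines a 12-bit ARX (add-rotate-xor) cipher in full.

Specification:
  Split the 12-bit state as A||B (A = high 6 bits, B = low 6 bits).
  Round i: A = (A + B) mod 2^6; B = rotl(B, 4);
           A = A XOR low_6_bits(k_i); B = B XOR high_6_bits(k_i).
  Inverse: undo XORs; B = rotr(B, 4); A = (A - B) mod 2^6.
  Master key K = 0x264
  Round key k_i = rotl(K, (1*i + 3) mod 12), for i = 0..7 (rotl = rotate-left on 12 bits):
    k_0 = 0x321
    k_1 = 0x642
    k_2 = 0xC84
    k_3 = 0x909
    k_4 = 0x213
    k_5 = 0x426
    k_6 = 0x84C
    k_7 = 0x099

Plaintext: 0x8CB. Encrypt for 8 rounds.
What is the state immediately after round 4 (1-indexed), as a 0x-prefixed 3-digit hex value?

s_0 = plaintext = 0x8CB
s_1 = Round(s_0, k_0) = 0x3FE
s_2 = Round(s_1, k_1) = 0x3F6
s_3 = Round(s_2, k_2) = 0x05F
s_4 = Round(s_3, k_3) = 0xA53
s_5 = Round(s_4, k_4) = 0xBFC
s_6 = Round(s_5, k_5) = 0x35F
s_7 = Round(s_6, k_6) = 0x816
s_8 = Round(s_7, k_7) = 0xBE7

0xA53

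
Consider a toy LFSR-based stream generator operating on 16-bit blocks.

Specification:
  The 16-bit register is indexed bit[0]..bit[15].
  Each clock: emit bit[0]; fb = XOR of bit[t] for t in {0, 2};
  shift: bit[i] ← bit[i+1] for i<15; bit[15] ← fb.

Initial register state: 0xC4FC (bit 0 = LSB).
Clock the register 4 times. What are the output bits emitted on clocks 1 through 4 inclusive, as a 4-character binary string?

reg_0 = 0xC4FC
clock 1: out=0, reg = 0xE27E
clock 2: out=0, reg = 0xF13F
clock 3: out=1, reg = 0x789F
clock 4: out=1, reg = 0x3C4F

0011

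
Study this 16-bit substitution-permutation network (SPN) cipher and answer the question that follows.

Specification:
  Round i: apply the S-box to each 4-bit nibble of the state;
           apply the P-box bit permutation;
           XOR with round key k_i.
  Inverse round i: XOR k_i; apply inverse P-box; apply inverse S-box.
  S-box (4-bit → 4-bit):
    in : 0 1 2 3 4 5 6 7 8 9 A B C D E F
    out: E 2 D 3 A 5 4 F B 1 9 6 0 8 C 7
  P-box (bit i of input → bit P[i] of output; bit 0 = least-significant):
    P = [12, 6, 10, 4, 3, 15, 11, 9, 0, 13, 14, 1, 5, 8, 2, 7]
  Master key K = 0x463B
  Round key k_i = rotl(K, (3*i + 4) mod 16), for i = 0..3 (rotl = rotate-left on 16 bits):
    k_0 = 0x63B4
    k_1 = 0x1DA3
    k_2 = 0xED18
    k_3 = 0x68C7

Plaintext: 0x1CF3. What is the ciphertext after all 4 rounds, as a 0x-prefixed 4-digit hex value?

s_0 = plaintext = 0x1CF3
s_1 = Round(s_0, k_0) = 0xFAFC
s_2 = Round(s_1, k_1) = 0x948C
s_3 = Round(s_2, k_2) = 0x4F32
s_4 = Round(s_3, k_3) = 0x9D5E

0x9D5E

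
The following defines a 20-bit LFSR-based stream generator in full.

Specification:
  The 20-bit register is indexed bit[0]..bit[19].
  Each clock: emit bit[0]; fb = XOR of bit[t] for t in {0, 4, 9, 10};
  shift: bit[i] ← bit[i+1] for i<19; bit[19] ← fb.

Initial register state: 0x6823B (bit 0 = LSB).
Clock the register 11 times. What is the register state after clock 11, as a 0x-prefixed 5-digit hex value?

reg_0 = 0x6823B
clock 1: out=1, reg = 0xB411D
clock 2: out=1, reg = 0x5A08E
clock 3: out=0, reg = 0x2D047
clock 4: out=1, reg = 0x96823
clock 5: out=1, reg = 0xCB411
clock 6: out=1, reg = 0xE5A08
clock 7: out=0, reg = 0xF2D04
clock 8: out=0, reg = 0xF9682
clock 9: out=0, reg = 0x7CB41
clock 10: out=1, reg = 0x3E5A0
clock 11: out=0, reg = 0x9F2D0

0x9F2D0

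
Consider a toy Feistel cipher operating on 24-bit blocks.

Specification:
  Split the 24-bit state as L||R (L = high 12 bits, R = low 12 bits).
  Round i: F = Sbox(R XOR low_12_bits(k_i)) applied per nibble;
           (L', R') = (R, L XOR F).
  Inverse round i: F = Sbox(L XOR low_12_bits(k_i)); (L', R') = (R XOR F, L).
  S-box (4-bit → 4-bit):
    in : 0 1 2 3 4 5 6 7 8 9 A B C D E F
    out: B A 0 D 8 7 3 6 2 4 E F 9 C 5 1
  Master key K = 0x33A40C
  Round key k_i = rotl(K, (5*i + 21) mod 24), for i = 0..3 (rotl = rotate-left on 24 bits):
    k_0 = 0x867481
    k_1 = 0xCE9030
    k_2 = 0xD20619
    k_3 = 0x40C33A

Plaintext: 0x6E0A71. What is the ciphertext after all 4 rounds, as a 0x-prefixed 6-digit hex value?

s_0 = plaintext = 0x6E0A71
s_1 = Round(s_0, k_0) = 0xA713FB
s_2 = Round(s_1, k_1) = 0x3FB7EE
s_3 = Round(s_2, k_2) = 0x7EE9ED
s_4 = Round(s_3, k_3) = 0x9ED928

0x9ED928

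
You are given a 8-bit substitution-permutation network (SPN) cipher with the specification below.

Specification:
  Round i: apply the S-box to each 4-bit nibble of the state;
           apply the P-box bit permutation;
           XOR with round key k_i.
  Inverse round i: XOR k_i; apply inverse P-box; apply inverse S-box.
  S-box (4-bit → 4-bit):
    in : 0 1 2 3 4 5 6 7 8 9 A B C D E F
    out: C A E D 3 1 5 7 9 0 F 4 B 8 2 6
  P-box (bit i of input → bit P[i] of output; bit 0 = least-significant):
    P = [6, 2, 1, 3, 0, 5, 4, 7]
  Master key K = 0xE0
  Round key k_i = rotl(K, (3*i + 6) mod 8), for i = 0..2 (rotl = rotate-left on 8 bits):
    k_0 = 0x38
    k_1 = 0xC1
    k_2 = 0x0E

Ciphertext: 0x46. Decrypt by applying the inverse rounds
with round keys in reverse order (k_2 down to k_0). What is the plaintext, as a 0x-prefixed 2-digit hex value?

0xB5

s_0 = ciphertext = 0x46
s_1 = InvRound(s_0, k_2) = 0x98
s_2 = InvRound(s_1, k_1) = 0x68
s_3 = InvRound(s_2, k_0) = 0xB5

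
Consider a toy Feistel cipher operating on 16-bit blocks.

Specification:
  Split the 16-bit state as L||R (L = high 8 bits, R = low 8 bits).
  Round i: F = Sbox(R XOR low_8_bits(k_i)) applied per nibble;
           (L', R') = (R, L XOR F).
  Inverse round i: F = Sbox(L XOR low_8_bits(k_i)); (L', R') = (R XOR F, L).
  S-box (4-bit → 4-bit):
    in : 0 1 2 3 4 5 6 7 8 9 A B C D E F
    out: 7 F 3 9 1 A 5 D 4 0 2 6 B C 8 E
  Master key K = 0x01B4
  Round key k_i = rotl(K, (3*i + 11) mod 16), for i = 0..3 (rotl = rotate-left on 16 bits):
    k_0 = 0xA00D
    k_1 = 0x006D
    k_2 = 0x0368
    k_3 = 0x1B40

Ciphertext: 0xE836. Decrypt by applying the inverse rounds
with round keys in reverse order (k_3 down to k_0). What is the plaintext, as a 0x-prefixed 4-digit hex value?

s_0 = ciphertext = 0xE836
s_1 = InvRound(s_0, k_3) = 0x12E8
s_2 = InvRound(s_1, k_2) = 0x3A12
s_3 = InvRound(s_2, k_1) = 0xBF3A
s_4 = InvRound(s_3, k_0) = 0x59BF

0x59BF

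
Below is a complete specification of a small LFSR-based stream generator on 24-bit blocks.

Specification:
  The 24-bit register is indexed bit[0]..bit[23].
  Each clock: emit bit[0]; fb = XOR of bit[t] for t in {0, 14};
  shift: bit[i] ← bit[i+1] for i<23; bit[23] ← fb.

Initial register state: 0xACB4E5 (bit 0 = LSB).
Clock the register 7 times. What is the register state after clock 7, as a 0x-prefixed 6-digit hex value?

0xAF5969

reg_0 = 0xACB4E5
clock 1: out=1, reg = 0xD65A72
clock 2: out=0, reg = 0xEB2D39
clock 3: out=1, reg = 0xF5969C
clock 4: out=0, reg = 0x7ACB4E
clock 5: out=0, reg = 0xBD65A7
clock 6: out=1, reg = 0x5EB2D3
clock 7: out=1, reg = 0xAF5969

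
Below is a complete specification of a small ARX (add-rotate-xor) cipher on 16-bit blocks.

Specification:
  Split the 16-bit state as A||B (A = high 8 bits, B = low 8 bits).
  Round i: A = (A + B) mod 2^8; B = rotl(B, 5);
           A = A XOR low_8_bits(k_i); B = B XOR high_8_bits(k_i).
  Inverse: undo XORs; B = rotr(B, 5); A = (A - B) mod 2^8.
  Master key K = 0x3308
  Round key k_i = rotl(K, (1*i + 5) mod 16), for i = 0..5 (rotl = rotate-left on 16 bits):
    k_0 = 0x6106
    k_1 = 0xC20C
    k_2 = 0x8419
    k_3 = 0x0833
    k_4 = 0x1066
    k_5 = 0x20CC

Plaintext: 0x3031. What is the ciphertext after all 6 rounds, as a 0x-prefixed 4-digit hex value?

0x05E2

s_0 = plaintext = 0x3031
s_1 = Round(s_0, k_0) = 0x6747
s_2 = Round(s_1, k_1) = 0xA22A
s_3 = Round(s_2, k_2) = 0xD5C1
s_4 = Round(s_3, k_3) = 0xA530
s_5 = Round(s_4, k_4) = 0xB316
s_6 = Round(s_5, k_5) = 0x05E2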